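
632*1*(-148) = -93536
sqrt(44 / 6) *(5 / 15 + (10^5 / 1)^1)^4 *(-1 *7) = -56700756003780008400007 *sqrt(66) / 243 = -1895634235994246051998.40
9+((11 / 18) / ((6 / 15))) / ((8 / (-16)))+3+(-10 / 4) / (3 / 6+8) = 8.65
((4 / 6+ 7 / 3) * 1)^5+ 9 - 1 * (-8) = 260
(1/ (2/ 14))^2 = 49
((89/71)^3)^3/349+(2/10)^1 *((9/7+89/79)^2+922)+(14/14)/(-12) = 54463005643223818467113031917/293597314230999283359394260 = 185.50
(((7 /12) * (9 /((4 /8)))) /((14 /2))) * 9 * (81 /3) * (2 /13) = 729 /13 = 56.08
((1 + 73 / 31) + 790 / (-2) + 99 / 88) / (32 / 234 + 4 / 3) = -11331333 / 42656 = -265.64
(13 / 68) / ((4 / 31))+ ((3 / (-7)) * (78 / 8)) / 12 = 1079 / 952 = 1.13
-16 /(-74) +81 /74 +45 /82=2821 /1517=1.86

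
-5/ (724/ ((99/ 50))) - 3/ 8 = -1407/ 3620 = -0.39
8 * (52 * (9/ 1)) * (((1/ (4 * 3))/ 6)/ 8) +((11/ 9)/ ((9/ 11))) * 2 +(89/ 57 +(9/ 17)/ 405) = 11.05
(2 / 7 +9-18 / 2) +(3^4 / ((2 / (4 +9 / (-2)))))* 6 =-1697 / 14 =-121.21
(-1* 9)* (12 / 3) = -36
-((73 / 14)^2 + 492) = -101761 / 196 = -519.19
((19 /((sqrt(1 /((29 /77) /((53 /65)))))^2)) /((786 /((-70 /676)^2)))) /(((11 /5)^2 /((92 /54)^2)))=6376103125 /88804312485174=0.00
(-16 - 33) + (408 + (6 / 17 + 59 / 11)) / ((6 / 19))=1414957 / 1122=1261.10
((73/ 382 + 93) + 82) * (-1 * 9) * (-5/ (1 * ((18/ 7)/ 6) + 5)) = 21080745/ 14516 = 1452.24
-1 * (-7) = 7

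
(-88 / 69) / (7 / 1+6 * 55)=-88 / 23253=-0.00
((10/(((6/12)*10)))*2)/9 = 4/9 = 0.44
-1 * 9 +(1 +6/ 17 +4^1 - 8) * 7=-468/ 17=-27.53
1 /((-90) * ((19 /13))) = -13 /1710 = -0.01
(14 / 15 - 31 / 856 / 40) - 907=-93071261 / 102720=-906.07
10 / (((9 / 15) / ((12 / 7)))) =200 / 7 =28.57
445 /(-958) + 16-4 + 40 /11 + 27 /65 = 10676791 /684970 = 15.59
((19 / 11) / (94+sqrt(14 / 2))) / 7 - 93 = -63222683 / 679833 - 19 * sqrt(7) / 679833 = -93.00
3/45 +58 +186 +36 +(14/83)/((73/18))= 25457639/90885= 280.11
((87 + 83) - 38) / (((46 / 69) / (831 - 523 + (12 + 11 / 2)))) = 64449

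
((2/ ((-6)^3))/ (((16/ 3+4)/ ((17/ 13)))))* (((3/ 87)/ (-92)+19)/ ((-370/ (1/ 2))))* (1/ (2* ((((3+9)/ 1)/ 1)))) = 287249/ 206971914240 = 0.00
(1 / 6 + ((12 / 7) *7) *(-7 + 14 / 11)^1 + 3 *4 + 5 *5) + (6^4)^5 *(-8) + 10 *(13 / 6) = -1930451656353251981 / 66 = -29249267520503817.89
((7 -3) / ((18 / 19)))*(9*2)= 76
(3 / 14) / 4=3 / 56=0.05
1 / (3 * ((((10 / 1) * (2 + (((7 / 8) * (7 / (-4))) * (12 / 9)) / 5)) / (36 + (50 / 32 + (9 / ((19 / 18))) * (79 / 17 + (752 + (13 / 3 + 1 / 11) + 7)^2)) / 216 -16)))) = 3110155942067 / 6449632992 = 482.22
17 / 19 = 0.89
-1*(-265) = 265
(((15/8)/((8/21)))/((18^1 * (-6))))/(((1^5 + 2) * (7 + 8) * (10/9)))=-7/7680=-0.00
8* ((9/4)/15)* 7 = 42/5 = 8.40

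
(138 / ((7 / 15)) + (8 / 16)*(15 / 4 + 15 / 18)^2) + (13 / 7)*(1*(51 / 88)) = 6814553 / 22176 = 307.29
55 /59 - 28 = -1597 /59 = -27.07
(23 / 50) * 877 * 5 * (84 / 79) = 847182 / 395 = 2144.76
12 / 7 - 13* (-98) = 8930 / 7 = 1275.71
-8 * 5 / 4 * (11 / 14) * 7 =-55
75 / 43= 1.74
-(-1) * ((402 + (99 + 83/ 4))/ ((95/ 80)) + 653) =20755/ 19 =1092.37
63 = 63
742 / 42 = 53 / 3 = 17.67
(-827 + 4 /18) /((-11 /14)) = 104174 /99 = 1052.26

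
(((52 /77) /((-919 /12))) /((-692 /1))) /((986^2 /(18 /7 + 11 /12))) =0.00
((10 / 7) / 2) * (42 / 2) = 15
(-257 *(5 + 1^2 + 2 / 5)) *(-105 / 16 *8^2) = 690816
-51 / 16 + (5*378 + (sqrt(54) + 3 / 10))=3*sqrt(6) + 150969 / 80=1894.46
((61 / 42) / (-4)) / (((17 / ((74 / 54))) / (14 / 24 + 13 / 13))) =-42883 / 925344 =-0.05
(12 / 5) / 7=12 / 35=0.34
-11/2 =-5.50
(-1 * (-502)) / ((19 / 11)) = 5522 / 19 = 290.63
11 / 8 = 1.38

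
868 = 868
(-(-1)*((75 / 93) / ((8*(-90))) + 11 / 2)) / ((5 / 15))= 24547 / 1488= 16.50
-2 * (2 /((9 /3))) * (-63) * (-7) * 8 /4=-1176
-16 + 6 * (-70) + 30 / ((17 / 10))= -7112 / 17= -418.35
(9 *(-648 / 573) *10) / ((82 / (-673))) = 6541560 / 7831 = 835.34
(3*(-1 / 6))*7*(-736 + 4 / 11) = 28322 / 11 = 2574.73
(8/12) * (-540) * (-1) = 360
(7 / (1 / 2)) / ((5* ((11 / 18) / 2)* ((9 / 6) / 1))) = 336 / 55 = 6.11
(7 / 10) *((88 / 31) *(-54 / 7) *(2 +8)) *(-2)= 9504 / 31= 306.58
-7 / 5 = -1.40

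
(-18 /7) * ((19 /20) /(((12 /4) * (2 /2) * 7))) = -57 /490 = -0.12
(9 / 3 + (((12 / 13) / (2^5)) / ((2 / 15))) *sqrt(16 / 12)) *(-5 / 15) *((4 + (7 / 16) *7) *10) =-565 / 8 - 2825 *sqrt(3) / 832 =-76.51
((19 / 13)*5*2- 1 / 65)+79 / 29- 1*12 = 772 / 145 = 5.32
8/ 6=4/ 3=1.33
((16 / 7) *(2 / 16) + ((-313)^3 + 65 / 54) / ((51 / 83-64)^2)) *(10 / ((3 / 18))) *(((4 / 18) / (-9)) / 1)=1596962498338220 / 141241451463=11306.61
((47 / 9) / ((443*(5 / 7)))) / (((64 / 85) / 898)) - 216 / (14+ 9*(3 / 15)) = 60598583 / 10079136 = 6.01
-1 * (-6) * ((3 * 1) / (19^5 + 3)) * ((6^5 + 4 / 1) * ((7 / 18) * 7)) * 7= 1334270 / 1238051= 1.08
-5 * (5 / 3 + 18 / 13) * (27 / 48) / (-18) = 595 / 1248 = 0.48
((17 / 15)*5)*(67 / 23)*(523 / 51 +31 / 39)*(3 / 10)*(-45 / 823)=-736263 / 246077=-2.99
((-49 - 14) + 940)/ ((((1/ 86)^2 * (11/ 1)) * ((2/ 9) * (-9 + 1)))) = -14594157/ 44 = -331685.39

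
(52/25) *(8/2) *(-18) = -3744/25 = -149.76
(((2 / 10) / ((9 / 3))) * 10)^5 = 32 / 243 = 0.13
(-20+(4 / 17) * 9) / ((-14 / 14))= 304 / 17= 17.88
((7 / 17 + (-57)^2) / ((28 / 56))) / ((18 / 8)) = 441920 / 153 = 2888.37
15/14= 1.07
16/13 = 1.23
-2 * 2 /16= -1 /4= -0.25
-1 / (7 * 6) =-1 / 42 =-0.02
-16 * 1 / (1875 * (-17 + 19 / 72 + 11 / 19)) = 7296 / 13814375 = 0.00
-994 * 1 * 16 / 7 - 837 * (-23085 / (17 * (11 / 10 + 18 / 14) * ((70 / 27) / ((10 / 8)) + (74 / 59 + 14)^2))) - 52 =-9229349065223 / 31321176652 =-294.67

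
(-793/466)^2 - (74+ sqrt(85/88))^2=-5619.53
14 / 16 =0.88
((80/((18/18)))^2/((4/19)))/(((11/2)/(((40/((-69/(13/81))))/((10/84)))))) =-88524800/20493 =-4319.76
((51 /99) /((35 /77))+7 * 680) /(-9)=-71417 /135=-529.01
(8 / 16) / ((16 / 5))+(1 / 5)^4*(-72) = 821 / 20000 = 0.04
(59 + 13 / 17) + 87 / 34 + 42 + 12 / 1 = 3955 / 34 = 116.32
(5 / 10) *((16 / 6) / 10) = 2 / 15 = 0.13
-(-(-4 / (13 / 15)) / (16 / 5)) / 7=-75 / 364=-0.21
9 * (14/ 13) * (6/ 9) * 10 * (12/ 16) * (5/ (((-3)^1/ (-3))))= 3150/ 13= 242.31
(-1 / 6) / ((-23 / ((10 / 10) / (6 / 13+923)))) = 13 / 1656690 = 0.00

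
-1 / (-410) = 1 / 410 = 0.00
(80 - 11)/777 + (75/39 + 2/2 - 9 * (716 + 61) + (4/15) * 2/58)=-10237837682/1464645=-6989.98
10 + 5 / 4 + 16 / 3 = 199 / 12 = 16.58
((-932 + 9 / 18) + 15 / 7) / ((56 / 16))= -13011 / 49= -265.53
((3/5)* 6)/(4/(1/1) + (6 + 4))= 9/35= 0.26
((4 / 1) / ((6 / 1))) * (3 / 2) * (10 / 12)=5 / 6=0.83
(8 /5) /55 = 8 /275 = 0.03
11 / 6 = 1.83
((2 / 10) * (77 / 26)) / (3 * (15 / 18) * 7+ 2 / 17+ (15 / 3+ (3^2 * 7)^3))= 1309 / 552653855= 0.00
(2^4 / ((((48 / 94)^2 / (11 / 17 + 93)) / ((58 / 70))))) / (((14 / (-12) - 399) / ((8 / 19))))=-407940448 / 81429915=-5.01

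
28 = 28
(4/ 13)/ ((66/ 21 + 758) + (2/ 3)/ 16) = 672/ 1662427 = 0.00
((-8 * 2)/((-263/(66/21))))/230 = 176/211715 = 0.00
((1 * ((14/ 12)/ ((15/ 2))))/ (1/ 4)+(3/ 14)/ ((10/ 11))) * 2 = 1081/ 630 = 1.72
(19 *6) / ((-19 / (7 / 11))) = -42 / 11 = -3.82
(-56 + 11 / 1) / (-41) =45 / 41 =1.10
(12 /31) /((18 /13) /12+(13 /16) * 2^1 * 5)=1248 /26567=0.05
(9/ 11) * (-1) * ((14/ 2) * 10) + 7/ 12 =-7483/ 132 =-56.69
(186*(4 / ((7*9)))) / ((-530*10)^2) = 31 / 73736250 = 0.00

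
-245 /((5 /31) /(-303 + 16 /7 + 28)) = 414253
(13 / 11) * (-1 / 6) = -13 / 66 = -0.20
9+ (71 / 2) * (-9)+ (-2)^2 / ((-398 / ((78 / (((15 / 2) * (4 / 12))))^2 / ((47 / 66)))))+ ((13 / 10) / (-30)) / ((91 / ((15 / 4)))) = -324.24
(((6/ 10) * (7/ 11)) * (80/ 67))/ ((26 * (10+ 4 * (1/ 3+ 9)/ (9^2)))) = 20412/ 12177451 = 0.00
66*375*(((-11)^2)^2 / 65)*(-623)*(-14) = 48623774607.69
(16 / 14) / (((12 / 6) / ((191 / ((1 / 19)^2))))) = 39400.57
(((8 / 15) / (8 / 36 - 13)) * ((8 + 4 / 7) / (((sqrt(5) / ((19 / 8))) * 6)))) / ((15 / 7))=-38 * sqrt(5) / 2875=-0.03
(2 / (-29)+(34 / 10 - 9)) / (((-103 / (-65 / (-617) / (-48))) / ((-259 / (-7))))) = -65897 / 14743832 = -0.00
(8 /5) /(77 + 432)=8 /2545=0.00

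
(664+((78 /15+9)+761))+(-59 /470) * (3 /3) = 135273 /94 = 1439.07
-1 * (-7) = 7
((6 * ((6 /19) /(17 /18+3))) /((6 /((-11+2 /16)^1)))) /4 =-2349 /10792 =-0.22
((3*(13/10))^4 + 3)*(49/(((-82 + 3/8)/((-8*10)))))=918628872/81625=11254.26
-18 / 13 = -1.38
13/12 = 1.08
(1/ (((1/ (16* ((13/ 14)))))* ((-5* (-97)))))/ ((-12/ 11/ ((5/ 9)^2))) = -1430/ 164997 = -0.01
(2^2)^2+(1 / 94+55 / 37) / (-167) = 9288009 / 580826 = 15.99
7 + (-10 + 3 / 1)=0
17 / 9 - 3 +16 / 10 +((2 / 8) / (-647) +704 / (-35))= -15999331 / 815220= -19.63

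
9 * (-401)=-3609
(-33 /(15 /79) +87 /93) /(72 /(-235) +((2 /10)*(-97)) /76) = 95708168 /310961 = 307.78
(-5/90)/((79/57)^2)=-361/12482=-0.03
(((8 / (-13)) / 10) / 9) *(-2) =0.01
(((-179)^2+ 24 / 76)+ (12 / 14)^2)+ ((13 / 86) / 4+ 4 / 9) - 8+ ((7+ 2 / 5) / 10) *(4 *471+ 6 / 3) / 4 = 2333531452229 / 72059400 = 32383.44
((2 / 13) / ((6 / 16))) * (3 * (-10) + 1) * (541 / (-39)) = 251024 / 1521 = 165.04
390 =390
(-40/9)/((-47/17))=680/423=1.61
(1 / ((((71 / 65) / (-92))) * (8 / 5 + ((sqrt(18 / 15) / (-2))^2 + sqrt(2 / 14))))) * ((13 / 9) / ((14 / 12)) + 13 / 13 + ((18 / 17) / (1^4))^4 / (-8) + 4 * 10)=-83860155353000 / 43176264471 + 44136923870000 * sqrt(7) / 302233851297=-1555.90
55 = 55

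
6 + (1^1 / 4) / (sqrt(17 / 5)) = sqrt(85) / 68 + 6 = 6.14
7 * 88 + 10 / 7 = 4322 / 7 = 617.43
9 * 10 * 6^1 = 540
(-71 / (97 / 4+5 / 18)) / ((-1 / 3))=7668 / 883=8.68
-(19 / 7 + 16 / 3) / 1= -169 / 21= -8.05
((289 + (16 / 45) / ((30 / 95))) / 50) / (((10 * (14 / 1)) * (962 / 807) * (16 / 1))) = 0.00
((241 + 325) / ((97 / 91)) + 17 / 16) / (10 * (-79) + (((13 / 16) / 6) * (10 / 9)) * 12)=-1486341 / 2201900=-0.68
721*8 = 5768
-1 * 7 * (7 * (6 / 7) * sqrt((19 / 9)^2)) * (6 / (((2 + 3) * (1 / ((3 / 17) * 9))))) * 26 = -373464 / 85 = -4393.69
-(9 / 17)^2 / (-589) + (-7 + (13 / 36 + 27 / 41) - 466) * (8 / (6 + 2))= -118583148547 / 251246196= -471.98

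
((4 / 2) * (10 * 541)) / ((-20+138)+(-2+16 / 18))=24345 / 263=92.57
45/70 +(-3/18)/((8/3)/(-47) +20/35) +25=180069/7112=25.32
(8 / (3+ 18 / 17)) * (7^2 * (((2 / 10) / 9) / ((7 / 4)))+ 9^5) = 361383688 / 3105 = 116387.66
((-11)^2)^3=1771561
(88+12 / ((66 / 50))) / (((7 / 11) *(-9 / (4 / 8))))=-178 / 21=-8.48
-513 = -513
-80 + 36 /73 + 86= 474 /73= 6.49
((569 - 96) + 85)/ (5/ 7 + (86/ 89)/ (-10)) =869085/ 962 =903.41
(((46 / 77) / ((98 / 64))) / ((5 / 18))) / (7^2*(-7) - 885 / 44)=-105984 / 27400555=-0.00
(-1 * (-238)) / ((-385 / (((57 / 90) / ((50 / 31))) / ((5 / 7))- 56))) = 642719 / 18750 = 34.28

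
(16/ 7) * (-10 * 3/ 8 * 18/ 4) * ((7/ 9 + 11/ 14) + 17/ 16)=-39705/ 392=-101.29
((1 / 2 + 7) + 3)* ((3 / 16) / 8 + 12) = 32319 / 256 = 126.25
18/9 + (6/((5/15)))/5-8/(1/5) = -172/5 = -34.40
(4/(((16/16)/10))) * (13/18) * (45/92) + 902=21071/23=916.13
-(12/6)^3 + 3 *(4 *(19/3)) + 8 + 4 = 80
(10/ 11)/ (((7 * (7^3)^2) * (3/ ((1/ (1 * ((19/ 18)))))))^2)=360/ 2693223822283379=0.00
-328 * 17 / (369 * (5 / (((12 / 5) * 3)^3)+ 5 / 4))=-705024 / 58945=-11.96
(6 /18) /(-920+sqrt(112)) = -115 /317358 - sqrt(7) /634716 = -0.00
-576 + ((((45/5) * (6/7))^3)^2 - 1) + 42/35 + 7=123639962724/588245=210184.47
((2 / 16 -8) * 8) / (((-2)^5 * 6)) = 21 / 64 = 0.33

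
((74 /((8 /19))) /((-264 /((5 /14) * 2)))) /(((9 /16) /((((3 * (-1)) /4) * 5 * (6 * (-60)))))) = -87875 /77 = -1141.23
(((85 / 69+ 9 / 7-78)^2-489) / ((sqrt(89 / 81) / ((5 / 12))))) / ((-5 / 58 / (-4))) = 70476231694 * sqrt(89) / 6920907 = 96067.10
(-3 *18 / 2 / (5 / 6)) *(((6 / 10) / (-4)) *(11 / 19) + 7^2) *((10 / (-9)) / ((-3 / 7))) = -390327 / 95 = -4108.71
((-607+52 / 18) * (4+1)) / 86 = -27185 / 774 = -35.12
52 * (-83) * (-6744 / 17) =29107104 / 17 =1712182.59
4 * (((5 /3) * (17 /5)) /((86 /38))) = 1292 /129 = 10.02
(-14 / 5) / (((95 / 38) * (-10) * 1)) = 14 / 125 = 0.11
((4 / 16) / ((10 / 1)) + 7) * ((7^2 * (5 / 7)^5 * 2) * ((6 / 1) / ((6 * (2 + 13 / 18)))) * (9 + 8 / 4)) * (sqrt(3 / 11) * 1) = 1580625 * sqrt(33) / 33614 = 270.13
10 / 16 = 5 / 8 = 0.62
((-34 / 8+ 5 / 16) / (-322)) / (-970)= -0.00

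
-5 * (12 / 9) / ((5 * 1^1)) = -4 / 3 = -1.33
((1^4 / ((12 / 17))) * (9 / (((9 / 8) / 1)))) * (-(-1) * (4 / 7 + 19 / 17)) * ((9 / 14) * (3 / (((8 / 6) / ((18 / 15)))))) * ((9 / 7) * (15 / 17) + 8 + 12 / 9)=20280699 / 58310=347.81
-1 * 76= -76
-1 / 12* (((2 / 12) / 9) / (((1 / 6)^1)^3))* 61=-61 / 3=-20.33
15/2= 7.50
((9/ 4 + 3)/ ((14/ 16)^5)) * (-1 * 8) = -196608/ 2401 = -81.89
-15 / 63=-5 / 21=-0.24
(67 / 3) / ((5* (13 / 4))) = 268 / 195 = 1.37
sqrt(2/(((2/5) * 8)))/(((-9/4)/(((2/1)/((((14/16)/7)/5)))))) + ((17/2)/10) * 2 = 17/10 - 80 * sqrt(10)/9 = -26.41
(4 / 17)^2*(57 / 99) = 304 / 9537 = 0.03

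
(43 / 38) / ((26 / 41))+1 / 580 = 127941 / 71630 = 1.79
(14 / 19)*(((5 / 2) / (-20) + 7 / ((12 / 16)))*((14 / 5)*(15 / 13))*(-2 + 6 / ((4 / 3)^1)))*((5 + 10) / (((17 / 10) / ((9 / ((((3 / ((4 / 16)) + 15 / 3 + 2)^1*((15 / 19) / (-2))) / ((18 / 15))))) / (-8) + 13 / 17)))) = 590205 / 1292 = 456.82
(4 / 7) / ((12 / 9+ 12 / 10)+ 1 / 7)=60 / 281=0.21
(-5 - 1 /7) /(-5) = 36 /35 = 1.03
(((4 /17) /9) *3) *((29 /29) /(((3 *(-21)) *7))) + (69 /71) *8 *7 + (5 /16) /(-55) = 15293672579 /281047536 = 54.42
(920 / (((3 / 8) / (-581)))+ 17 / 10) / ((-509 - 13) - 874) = 42761549 / 41880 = 1021.05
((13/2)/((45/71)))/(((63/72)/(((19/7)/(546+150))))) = 17537/383670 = 0.05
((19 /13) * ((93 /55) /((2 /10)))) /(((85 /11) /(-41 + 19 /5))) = -328662 /5525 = -59.49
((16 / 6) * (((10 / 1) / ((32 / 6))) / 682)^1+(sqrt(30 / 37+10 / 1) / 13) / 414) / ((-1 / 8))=-20 / 341 - 80 * sqrt(37) / 99567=-0.06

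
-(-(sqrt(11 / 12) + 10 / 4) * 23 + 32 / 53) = 23 * sqrt(33) / 6 + 6031 / 106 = 78.92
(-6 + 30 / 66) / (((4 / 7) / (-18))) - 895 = -15847 / 22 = -720.32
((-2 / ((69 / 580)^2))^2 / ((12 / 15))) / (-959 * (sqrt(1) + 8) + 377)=-282912400000 / 93547208367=-3.02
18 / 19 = 0.95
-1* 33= -33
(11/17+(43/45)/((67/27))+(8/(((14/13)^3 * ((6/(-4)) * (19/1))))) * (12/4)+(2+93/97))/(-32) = -11940268717/115202833760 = -0.10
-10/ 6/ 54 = -5/ 162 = -0.03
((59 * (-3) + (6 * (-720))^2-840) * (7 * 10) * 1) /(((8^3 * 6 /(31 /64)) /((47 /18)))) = 105737469565 /196608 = 537808.58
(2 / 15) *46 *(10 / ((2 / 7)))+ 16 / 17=10996 / 51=215.61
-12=-12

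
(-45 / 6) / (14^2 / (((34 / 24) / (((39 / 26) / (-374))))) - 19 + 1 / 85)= 79475 / 207092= 0.38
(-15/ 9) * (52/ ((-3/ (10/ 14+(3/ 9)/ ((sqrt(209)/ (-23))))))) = 5.31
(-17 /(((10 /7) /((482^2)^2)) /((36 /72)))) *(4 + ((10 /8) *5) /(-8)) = -41347795190177 /40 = -1033694879754.42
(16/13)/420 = 4/1365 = 0.00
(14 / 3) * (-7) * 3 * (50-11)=-3822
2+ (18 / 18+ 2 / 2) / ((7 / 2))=18 / 7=2.57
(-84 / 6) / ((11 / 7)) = -8.91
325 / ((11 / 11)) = 325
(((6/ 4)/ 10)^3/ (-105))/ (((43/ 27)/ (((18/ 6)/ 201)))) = -243/ 806680000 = -0.00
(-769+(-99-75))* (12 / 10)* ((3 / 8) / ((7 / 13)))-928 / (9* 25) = -4990879 / 6300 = -792.20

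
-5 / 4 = -1.25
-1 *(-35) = 35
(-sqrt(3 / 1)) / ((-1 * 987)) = sqrt(3) / 987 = 0.00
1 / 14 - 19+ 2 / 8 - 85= -2903 / 28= -103.68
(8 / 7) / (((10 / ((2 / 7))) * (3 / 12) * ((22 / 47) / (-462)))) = -128.91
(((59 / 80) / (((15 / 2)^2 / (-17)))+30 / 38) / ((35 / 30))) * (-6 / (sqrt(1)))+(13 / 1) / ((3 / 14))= 2880421 / 49875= 57.75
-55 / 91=-0.60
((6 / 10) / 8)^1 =3 / 40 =0.08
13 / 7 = 1.86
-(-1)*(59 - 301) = -242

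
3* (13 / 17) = 39 / 17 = 2.29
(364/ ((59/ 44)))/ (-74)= -8008/ 2183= -3.67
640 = 640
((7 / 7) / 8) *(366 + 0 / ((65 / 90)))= 183 / 4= 45.75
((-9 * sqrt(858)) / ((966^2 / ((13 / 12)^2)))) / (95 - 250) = 169 * sqrt(858) / 2314226880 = 0.00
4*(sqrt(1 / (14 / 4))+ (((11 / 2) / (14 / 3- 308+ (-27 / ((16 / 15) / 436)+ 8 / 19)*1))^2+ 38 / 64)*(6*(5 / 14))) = 4*sqrt(14) / 7+ 1904919675706365 / 374299858141496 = 7.23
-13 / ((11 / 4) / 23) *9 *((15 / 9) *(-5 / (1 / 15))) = 1345500 / 11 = 122318.18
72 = 72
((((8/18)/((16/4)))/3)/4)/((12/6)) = 1/216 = 0.00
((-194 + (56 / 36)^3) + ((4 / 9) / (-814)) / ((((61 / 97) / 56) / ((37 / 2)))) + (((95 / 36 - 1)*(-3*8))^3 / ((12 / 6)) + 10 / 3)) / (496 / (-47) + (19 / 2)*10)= -703837711432 / 1941472071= -362.53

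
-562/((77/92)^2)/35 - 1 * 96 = -24678208/207515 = -118.92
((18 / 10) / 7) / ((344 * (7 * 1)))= 9 / 84280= 0.00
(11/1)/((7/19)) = 209/7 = 29.86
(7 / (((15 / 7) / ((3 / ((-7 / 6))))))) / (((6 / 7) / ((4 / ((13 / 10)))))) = -392 / 13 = -30.15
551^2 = 303601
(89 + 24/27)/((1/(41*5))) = 165845/9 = 18427.22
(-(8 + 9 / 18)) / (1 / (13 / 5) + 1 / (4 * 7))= -20.22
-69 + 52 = -17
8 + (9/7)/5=289/35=8.26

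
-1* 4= -4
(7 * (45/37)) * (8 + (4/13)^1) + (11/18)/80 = 48994091/692640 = 70.74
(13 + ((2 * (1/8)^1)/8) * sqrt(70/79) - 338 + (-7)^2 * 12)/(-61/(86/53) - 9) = -22618/4007 - 43 * sqrt(5530)/5064848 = -5.65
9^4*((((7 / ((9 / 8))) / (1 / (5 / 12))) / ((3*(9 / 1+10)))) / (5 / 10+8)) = 11340 / 323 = 35.11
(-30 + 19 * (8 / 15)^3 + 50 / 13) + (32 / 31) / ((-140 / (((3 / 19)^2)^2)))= -28874553550852 / 1240769950875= -23.27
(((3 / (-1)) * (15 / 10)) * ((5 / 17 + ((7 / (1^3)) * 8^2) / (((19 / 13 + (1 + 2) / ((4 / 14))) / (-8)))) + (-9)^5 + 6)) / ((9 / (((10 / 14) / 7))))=784357285 / 259063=3027.67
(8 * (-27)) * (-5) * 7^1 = 7560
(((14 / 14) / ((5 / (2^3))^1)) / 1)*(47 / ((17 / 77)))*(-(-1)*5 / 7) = 4136 / 17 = 243.29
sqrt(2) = 1.41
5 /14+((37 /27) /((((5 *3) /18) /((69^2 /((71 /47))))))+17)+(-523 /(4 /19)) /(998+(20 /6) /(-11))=1700982755699 /327264560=5197.58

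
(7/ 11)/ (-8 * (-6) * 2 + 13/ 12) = 84/ 12815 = 0.01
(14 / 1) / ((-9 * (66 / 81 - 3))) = 42 / 59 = 0.71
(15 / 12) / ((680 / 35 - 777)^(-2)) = 140609045 / 196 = 717393.09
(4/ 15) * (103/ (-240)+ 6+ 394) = 95897/ 900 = 106.55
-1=-1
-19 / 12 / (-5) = 19 / 60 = 0.32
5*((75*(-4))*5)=-7500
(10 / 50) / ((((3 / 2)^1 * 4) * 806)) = 1 / 24180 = 0.00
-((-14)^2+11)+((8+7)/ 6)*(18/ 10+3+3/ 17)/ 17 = -119223/ 578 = -206.27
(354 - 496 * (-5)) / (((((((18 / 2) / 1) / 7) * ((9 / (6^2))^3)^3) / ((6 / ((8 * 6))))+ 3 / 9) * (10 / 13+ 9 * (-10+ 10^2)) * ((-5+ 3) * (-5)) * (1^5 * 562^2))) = 792250368 / 238650504478525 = 0.00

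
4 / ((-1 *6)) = -2 / 3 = -0.67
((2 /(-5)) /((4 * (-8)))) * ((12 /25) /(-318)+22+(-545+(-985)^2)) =321213787 /26500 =12121.27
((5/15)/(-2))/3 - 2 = -2.06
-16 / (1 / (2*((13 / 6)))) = -208 / 3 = -69.33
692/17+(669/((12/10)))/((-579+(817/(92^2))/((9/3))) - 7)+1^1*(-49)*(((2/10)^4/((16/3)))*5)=4014780592279/101176486000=39.68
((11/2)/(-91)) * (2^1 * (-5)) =55/91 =0.60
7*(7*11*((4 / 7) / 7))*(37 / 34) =814 / 17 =47.88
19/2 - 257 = -495/2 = -247.50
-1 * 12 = -12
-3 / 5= -0.60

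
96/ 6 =16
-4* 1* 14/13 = -56/13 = -4.31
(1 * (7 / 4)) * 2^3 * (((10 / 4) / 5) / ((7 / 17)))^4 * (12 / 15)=83521 / 3430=24.35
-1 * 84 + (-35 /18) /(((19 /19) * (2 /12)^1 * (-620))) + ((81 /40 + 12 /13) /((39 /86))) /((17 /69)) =-76944056 /1335945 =-57.60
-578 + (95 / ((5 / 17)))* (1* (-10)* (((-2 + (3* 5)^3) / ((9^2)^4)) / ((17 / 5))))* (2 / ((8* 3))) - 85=-171241458313 / 258280326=-663.01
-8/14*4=-16/7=-2.29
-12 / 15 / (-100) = 0.01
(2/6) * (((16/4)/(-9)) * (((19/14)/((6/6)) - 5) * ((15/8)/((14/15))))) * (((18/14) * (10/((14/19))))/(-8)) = -363375/153664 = -2.36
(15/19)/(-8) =-15/152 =-0.10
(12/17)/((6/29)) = 58/17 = 3.41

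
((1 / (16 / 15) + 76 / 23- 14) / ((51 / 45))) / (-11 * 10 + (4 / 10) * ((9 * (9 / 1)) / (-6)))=269325 / 3609712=0.07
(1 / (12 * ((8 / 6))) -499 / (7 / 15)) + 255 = -91193 / 112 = -814.22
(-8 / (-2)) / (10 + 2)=1 / 3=0.33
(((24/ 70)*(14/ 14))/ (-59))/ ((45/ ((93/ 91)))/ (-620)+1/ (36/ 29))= -103788/ 13118945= -0.01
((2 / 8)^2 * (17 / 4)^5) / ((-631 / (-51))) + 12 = 19.00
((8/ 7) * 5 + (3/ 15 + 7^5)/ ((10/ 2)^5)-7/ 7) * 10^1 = 100.93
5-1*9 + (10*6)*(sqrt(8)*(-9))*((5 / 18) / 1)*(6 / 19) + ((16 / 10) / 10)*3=-1800*sqrt(2) / 19-88 / 25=-137.50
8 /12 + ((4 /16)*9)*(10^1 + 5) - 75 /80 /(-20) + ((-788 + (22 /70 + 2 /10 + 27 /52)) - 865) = -141305057 /87360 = -1617.50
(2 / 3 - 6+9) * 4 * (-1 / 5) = -44 / 15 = -2.93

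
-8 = -8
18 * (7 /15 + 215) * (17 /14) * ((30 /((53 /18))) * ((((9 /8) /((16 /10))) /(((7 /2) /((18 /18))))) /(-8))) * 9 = -56326185 /5194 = -10844.47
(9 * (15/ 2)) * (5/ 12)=225/ 8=28.12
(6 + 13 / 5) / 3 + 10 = 193 / 15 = 12.87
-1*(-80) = 80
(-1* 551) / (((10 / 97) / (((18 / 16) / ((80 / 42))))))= -10101483 / 3200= -3156.71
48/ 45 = 16/ 15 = 1.07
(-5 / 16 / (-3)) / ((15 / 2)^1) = 1 / 72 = 0.01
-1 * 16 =-16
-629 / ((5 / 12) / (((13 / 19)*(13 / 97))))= -1275612 / 9215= -138.43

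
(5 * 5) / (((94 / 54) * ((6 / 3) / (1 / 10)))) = 135 / 188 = 0.72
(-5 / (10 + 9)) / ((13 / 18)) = -90 / 247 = -0.36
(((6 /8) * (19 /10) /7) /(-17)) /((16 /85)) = -0.06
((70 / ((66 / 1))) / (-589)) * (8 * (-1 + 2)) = -280 / 19437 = -0.01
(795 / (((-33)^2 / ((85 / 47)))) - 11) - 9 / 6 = -381475 / 34122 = -11.18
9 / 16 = 0.56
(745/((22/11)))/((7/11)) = 8195/14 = 585.36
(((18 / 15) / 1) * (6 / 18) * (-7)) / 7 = -2 / 5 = -0.40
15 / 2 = 7.50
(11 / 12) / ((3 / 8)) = 22 / 9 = 2.44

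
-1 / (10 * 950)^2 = -1 / 90250000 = -0.00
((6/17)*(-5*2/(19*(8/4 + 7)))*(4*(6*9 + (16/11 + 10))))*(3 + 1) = -76800/3553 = -21.62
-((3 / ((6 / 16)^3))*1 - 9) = -431 / 9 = -47.89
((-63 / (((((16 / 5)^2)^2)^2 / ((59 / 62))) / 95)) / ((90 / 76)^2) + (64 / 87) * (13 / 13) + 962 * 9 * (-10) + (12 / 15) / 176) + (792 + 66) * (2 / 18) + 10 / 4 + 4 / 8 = -82645068668292657953 / 955640960778240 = -86481.30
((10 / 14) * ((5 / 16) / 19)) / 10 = 0.00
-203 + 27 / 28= -5657 / 28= -202.04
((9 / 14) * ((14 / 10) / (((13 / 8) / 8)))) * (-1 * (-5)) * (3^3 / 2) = 299.08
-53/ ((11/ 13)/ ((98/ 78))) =-2597/ 33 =-78.70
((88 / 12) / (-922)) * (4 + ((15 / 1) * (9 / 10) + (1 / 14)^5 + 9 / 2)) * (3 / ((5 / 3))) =-390460257 / 1239684320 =-0.31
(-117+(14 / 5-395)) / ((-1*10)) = 50.92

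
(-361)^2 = 130321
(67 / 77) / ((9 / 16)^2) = 2.75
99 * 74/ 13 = 7326/ 13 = 563.54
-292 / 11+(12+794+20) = 8794 / 11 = 799.45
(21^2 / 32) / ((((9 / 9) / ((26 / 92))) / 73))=418509 / 1472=284.31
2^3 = 8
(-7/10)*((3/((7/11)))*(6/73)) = -99/365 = -0.27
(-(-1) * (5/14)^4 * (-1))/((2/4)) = -625/19208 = -0.03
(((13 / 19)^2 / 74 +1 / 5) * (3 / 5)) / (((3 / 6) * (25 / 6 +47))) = 496062 / 102514975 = 0.00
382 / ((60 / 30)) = 191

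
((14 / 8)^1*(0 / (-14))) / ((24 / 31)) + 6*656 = 3936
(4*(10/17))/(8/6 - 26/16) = -960/119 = -8.07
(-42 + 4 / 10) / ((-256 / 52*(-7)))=-169 / 140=-1.21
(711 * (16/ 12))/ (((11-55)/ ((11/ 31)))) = -237/ 31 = -7.65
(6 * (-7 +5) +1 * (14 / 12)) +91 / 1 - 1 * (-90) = 1021 / 6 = 170.17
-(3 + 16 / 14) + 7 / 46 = -1285 / 322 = -3.99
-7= -7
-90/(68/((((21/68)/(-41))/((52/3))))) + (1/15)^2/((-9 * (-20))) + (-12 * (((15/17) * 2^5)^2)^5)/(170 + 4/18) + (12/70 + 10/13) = -21190753380475461715910832621358142809/933379476017644076148000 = -22703256204955.25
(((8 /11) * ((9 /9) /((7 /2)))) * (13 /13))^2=256 /5929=0.04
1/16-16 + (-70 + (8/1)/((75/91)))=-91477/1200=-76.23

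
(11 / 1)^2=121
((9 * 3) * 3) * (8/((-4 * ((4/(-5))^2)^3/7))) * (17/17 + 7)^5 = -141750000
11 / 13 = 0.85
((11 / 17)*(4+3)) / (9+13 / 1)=7 / 34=0.21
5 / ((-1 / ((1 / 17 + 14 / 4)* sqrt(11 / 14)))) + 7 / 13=7 / 13 -605* sqrt(154) / 476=-15.23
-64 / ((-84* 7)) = 0.11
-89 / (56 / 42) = -267 / 4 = -66.75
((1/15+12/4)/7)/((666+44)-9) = 46/73605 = 0.00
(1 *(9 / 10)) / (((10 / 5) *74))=9 / 1480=0.01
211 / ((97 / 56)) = 11816 / 97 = 121.81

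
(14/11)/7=2/11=0.18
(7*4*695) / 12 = 4865 / 3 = 1621.67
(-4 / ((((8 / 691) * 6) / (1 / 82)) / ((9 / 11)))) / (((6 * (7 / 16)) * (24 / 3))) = -691 / 25256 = -0.03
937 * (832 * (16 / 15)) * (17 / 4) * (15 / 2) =26505856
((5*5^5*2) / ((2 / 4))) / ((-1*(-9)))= 62500 / 9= 6944.44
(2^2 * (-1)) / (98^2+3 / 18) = -24 / 57625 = -0.00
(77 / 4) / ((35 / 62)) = 341 / 10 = 34.10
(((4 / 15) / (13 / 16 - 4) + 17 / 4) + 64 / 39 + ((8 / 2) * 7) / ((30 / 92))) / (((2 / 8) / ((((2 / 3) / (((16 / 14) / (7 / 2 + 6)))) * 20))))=485023469 / 11934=40642.15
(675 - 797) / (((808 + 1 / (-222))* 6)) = -4514 / 179375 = -0.03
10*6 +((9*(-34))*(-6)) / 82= 3378 / 41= 82.39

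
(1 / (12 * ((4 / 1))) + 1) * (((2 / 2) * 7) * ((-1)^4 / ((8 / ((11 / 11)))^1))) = 343 / 384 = 0.89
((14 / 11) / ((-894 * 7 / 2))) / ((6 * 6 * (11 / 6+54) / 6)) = -2 / 1647195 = -0.00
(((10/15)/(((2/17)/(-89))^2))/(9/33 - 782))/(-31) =25180859/1599414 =15.74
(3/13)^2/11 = 9/1859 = 0.00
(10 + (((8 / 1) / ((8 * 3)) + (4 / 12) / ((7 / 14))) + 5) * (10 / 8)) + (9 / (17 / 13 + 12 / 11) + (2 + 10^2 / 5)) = 29671 / 686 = 43.25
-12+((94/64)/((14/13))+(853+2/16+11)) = 382363/448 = 853.49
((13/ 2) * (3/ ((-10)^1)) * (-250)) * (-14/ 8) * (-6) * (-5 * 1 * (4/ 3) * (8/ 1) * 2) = -546000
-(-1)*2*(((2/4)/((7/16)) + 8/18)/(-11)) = -200/693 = -0.29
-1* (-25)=25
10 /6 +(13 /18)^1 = 43 /18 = 2.39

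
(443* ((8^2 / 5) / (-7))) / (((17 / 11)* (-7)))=311872 / 4165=74.88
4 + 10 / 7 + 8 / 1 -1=12.43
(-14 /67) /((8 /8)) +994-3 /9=993.46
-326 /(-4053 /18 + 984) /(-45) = 652 /68295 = 0.01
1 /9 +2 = 19 /9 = 2.11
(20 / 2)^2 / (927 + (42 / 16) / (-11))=1760 / 16311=0.11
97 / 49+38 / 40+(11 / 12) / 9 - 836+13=-5424092 / 6615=-819.97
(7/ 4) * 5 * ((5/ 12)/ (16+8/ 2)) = 35/ 192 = 0.18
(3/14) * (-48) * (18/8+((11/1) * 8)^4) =-4317806754/7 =-616829536.29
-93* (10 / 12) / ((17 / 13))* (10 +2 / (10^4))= -20150403 / 34000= -592.66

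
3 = 3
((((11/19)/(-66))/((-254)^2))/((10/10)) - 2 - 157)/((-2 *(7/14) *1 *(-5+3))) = -1169417017/14709648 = -79.50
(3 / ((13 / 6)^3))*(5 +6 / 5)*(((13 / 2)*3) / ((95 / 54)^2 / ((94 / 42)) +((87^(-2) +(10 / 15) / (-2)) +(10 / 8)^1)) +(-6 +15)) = 387793574433 / 12132082261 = 31.96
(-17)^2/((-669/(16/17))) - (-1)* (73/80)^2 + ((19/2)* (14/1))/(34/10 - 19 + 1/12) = -244125893/29971200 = -8.15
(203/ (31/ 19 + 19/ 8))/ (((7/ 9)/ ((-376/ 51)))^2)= 64467456/ 14161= 4552.46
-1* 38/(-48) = 19/24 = 0.79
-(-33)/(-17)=-33/17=-1.94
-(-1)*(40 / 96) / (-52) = -5 / 624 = -0.01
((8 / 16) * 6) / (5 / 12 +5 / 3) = 36 / 25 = 1.44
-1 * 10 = -10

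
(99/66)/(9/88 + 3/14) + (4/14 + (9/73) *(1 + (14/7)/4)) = 346041/66430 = 5.21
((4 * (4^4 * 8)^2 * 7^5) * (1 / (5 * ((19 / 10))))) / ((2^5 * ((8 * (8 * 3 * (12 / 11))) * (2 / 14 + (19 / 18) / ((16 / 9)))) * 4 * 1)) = 3855122432 / 2565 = 1502971.71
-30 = -30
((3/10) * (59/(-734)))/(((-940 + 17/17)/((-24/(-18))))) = 59/1723065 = 0.00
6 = 6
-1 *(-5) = 5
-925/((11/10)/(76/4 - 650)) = 5836750/11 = 530613.64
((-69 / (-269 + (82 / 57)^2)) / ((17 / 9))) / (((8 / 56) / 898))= 12682815894 / 14743369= 860.24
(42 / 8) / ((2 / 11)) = 231 / 8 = 28.88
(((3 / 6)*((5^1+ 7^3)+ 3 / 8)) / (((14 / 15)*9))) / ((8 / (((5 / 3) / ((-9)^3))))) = -23225 / 3919104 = -0.01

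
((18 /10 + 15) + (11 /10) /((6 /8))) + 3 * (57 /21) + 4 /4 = 27.41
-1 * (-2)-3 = -1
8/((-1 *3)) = -8/3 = -2.67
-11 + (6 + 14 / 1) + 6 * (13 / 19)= 249 / 19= 13.11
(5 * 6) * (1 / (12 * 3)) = 5 / 6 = 0.83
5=5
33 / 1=33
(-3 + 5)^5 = 32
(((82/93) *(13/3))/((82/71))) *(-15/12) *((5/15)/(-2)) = 4615/6696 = 0.69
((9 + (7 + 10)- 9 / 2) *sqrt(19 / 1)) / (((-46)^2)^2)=43 *sqrt(19) / 8954912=0.00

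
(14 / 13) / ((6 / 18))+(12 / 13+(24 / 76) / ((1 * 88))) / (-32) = 1113513 / 347776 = 3.20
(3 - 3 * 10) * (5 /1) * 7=-945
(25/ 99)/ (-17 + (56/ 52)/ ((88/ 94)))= -650/ 40797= -0.02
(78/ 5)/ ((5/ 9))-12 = 402/ 25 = 16.08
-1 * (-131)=131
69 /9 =23 /3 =7.67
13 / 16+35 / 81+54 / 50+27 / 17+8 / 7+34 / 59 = 1281161057 / 227480400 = 5.63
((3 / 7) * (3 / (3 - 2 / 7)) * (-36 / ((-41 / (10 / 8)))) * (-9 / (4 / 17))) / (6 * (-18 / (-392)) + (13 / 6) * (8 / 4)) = -1821771 / 422218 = -4.31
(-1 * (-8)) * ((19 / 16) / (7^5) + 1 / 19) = 269273 / 638666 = 0.42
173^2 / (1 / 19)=568651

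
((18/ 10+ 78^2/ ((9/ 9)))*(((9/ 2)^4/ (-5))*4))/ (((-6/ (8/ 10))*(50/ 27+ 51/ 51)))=93340.36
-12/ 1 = -12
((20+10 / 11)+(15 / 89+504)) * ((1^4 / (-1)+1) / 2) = 0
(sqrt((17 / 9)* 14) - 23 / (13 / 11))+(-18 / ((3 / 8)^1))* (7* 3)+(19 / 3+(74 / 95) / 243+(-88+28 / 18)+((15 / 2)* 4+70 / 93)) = -10017900868 / 9303255+sqrt(238) / 3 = -1071.67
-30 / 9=-10 / 3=-3.33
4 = 4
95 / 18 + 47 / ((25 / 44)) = 39599 / 450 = 88.00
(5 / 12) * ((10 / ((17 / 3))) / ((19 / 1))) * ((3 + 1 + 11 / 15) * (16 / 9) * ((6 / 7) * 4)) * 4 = 90880 / 20349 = 4.47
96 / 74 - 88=-86.70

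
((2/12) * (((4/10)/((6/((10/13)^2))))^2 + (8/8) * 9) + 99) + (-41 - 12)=73259365/1542294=47.50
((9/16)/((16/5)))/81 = 5/2304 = 0.00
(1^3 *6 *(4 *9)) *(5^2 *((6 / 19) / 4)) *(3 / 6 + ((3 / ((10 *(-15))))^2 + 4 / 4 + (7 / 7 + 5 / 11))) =6582141 / 5225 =1259.74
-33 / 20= -1.65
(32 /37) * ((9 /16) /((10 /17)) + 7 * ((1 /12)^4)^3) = 0.83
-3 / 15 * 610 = -122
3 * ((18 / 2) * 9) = 243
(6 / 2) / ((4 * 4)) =3 / 16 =0.19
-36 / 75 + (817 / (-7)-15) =-23134 / 175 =-132.19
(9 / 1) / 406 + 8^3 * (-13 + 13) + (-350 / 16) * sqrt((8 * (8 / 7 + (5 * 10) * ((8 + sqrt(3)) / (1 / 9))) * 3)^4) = -9921143394513 / 58 - 40836960000 * sqrt(3) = -241785886003.78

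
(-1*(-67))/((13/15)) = 1005/13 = 77.31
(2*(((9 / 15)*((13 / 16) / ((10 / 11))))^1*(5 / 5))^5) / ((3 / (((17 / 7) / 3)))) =27446873004837 / 1146880000000000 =0.02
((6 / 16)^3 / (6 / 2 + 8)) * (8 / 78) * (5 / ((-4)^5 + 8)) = -45 / 18596864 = -0.00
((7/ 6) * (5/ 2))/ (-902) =-35/ 10824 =-0.00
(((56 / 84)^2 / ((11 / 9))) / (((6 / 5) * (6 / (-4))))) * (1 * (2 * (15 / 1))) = -200 / 33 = -6.06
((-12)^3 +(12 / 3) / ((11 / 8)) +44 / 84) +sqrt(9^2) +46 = -385670 / 231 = -1669.57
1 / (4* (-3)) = -1 / 12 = -0.08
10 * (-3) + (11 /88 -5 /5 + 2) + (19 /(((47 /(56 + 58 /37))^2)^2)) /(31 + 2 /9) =-565472900592969951 /20558651985296968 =-27.51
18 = 18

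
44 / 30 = 22 / 15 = 1.47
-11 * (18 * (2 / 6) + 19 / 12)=-1001 / 12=-83.42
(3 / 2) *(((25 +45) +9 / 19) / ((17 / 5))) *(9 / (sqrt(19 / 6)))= 180765 *sqrt(114) / 12274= 157.25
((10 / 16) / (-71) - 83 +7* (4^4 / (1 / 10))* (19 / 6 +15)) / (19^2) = 901.56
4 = 4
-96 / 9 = -32 / 3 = -10.67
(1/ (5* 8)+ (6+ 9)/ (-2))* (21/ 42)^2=-299/ 160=-1.87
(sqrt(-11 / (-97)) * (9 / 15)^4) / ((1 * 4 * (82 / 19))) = 1539 * sqrt(1067) / 19885000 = 0.00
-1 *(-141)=141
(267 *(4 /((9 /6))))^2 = 506944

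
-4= -4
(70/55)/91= 2/143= 0.01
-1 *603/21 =-201/7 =-28.71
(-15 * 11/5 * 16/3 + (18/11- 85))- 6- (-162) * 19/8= 5253/44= 119.39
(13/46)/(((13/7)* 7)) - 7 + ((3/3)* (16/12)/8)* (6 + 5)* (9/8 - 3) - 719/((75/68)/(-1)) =17704781/27600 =641.48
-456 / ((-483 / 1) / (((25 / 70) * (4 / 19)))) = 80 / 1127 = 0.07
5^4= 625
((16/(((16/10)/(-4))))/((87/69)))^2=1006.42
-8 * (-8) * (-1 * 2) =-128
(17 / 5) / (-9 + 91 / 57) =-969 / 2110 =-0.46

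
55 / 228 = 0.24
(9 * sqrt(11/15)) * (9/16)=27 * sqrt(165)/80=4.34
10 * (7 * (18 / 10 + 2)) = 266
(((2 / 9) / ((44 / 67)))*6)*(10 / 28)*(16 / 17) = 2680 / 3927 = 0.68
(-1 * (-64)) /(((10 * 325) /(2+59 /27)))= 3616 /43875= 0.08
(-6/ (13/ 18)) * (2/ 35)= -216/ 455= -0.47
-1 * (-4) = 4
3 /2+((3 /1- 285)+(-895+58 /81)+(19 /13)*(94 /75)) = -1172.95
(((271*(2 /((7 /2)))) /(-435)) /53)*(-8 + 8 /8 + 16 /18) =11924 /290493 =0.04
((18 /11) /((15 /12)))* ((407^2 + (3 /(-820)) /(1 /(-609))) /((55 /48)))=117360582048 /620125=189253.11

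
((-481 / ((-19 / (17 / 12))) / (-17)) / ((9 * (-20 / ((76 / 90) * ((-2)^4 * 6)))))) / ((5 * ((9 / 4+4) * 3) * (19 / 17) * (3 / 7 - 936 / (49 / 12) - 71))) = -246568 / 8151890625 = -0.00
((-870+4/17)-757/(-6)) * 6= -75847/17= -4461.59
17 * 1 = 17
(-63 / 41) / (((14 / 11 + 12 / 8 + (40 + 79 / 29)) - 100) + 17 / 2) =20097 / 601675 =0.03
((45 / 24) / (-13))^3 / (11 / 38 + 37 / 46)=-1474875 / 537684992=-0.00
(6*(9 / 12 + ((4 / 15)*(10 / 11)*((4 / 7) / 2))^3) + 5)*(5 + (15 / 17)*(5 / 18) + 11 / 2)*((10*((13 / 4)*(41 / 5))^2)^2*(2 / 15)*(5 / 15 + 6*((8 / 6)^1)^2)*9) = 863353840541587427279 / 12699918000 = 67981056298.28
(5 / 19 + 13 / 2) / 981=257 / 37278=0.01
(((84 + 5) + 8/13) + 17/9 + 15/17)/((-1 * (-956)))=183757/1901484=0.10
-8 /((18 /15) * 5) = -4 /3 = -1.33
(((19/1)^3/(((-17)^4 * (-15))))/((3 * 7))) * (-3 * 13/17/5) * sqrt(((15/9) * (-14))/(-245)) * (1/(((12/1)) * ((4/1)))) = 89167 * sqrt(42)/751388324400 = 0.00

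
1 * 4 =4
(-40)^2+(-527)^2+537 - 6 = 279860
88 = 88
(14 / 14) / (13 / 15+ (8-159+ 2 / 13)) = -195 / 29246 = -0.01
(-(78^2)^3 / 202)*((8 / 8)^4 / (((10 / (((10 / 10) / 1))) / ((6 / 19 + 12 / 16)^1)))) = -1140072978564 / 9595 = -118819487.08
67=67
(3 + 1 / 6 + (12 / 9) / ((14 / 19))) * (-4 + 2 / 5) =-627 / 35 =-17.91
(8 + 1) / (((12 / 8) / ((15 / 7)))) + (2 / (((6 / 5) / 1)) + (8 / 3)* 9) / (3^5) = 66149 / 5103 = 12.96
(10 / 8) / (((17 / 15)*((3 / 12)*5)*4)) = 15 / 68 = 0.22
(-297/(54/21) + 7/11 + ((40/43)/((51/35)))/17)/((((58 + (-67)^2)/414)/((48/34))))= -14.76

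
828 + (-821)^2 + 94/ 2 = 674916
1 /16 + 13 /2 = 105 /16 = 6.56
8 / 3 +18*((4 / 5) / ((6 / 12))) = 31.47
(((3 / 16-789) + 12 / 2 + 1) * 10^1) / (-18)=62545 / 144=434.34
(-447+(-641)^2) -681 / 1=409753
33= 33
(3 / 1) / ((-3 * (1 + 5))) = -1 / 6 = -0.17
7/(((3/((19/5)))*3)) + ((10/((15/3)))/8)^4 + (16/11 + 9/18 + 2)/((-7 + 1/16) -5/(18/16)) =542501417/207694080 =2.61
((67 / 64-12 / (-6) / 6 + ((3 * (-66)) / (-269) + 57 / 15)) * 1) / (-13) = -1527817 / 3357120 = -0.46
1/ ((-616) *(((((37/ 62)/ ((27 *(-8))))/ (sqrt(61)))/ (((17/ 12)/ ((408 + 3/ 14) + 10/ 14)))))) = 0.02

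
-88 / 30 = -44 / 15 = -2.93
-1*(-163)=163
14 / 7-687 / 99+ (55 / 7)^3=5434466 / 11319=480.12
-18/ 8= -9/ 4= -2.25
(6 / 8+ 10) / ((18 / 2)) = 43 / 36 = 1.19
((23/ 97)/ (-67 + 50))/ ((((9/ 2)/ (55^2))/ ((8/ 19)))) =-1113200/ 281979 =-3.95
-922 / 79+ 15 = 263 / 79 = 3.33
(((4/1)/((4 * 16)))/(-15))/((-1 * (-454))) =-1/108960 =-0.00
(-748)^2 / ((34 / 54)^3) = 38106288 / 17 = 2241546.35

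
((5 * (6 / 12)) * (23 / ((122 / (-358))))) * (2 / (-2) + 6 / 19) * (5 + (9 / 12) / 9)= 267605 / 456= 586.85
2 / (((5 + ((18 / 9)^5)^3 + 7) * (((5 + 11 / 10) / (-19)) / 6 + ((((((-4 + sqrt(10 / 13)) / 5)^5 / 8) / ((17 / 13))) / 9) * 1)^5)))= -100358851190987194262353916671568187909068608217327369928359985351562500 / 88015592894946801250350350070441528834194602049826076428938347301925416137 - 5965273546989526621073799087589941931880852580070495605468750 * sqrt(130) / 88015592894946801250350350070441528834194602049826076428938347301925416137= -0.00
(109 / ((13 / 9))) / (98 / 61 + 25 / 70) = 279258 / 7267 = 38.43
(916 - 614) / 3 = 302 / 3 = 100.67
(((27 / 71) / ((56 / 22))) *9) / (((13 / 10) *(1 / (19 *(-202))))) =-25647435 / 6461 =-3969.58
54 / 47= 1.15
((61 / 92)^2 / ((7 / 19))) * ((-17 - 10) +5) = -777689 / 29624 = -26.25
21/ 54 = 7/ 18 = 0.39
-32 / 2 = -16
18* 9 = 162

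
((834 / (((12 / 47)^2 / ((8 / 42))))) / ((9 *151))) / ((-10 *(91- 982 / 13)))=-3991663 / 344180340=-0.01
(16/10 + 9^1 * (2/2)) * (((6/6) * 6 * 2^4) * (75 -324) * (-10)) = 2533824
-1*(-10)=10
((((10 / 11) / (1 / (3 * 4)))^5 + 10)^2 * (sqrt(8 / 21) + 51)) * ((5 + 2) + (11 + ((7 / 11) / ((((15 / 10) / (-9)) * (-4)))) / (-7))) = 22014369377696.66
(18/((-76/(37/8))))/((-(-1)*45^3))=-37/3078000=-0.00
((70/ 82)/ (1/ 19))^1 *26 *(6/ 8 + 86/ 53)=4348435/ 4346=1000.56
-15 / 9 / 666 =-0.00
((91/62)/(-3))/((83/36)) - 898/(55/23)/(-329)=43262872/46558435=0.93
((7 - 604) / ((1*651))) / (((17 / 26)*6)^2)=-33631 / 564417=-0.06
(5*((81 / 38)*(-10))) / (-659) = 2025 / 12521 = 0.16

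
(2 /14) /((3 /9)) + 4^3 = 451 /7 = 64.43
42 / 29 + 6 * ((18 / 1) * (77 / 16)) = 60459 / 116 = 521.20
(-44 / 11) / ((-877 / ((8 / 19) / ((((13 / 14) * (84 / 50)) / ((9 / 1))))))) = 2400 / 216619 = 0.01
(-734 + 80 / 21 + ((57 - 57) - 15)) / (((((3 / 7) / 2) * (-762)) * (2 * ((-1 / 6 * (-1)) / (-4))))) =-62596 / 1143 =-54.76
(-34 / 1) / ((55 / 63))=-2142 / 55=-38.95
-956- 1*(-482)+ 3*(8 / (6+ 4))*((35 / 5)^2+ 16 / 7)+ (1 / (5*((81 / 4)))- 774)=-3189104 / 2835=-1124.90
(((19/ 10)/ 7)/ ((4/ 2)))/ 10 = 19/ 1400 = 0.01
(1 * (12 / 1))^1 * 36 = 432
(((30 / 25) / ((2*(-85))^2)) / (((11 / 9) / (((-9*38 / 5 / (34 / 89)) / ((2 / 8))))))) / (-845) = 821826 / 28541459375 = 0.00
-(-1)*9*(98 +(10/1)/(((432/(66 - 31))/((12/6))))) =896.58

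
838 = 838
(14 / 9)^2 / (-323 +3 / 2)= -392 / 52083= -0.01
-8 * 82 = -656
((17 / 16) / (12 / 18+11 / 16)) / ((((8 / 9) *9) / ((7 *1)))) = 357 / 520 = 0.69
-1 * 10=-10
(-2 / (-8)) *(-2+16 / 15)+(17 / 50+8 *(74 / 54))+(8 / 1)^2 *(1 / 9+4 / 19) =405968 / 12825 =31.65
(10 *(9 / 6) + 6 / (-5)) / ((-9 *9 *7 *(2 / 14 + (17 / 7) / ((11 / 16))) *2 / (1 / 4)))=-253 / 305640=-0.00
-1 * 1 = -1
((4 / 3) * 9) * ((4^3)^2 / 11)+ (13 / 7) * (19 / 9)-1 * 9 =3093056 / 693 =4463.28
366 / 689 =0.53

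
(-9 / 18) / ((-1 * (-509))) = -1 / 1018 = -0.00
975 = 975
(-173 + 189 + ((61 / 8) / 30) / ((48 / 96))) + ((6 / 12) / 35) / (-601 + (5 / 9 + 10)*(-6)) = 5527379 / 334824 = 16.51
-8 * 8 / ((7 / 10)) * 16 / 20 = -512 / 7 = -73.14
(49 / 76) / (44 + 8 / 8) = 49 / 3420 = 0.01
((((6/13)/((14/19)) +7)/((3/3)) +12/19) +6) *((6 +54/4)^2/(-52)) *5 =-277335/532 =-521.31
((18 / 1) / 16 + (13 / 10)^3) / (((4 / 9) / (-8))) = -14949 / 250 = -59.80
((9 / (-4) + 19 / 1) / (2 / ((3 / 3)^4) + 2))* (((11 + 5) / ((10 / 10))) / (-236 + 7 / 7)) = -67 / 235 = -0.29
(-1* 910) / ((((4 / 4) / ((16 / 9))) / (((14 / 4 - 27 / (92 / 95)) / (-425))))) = -1632904 / 17595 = -92.81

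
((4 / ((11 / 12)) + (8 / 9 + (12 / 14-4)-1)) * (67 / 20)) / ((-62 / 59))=-3039857 / 859320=-3.54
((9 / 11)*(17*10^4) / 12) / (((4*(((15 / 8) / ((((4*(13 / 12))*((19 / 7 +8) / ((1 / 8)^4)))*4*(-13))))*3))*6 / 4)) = -2353561600000 / 693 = -3396192784.99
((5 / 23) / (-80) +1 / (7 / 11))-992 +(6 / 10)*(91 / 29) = -988.55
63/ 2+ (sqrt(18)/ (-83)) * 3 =31.35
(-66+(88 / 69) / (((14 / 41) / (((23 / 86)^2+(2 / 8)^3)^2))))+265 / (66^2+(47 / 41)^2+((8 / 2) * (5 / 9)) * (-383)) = -65.90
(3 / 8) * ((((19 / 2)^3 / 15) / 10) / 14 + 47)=796459 / 44800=17.78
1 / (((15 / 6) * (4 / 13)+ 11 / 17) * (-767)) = -17 / 18467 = -0.00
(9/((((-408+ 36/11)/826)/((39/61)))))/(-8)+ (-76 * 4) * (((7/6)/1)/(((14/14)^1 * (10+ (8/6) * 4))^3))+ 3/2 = 1806020259/629374576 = 2.87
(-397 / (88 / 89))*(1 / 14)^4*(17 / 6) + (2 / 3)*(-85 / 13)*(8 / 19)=-1.86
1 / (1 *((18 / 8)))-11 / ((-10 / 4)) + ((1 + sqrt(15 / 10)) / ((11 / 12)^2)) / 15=24 *sqrt(6) / 605 + 5362 / 1089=5.02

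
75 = 75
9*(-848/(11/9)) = -68688/11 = -6244.36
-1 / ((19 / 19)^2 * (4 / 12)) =-3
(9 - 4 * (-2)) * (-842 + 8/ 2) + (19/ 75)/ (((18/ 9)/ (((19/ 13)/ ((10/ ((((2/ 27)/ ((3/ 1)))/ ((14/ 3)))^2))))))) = -9923186636639/ 696559500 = -14246.00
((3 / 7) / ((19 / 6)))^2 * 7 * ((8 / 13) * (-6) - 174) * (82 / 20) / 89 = -438372 / 417677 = -1.05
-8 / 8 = -1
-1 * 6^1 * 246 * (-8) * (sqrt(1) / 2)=5904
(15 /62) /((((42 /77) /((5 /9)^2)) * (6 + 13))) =1375 /190836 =0.01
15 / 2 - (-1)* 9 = 33 / 2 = 16.50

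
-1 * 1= -1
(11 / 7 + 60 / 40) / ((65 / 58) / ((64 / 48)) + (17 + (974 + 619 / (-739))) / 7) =3686132 / 170770095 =0.02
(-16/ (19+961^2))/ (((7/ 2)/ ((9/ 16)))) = -9/ 3232390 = -0.00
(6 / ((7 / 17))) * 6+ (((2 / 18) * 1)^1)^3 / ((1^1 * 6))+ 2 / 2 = 2707513 / 30618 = 88.43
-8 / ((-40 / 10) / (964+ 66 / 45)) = 28964 / 15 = 1930.93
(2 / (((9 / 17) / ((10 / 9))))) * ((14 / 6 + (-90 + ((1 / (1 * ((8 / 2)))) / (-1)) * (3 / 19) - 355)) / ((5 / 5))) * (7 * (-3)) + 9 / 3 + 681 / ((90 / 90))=61110191 / 1539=39707.73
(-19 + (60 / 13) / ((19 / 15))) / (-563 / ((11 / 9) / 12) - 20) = 41723 / 15072928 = 0.00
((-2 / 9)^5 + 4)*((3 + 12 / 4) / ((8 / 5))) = 295205 / 19683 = 15.00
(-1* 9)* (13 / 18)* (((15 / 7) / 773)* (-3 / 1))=585 / 10822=0.05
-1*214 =-214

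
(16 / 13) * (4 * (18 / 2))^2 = 20736 / 13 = 1595.08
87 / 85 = 1.02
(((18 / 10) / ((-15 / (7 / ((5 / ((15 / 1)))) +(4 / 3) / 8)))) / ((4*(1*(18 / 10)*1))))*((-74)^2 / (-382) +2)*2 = 74803 / 8595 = 8.70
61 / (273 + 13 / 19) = 1159 / 5200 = 0.22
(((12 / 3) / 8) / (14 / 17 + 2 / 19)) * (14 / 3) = 2261 / 900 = 2.51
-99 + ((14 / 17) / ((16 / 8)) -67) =-2815 / 17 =-165.59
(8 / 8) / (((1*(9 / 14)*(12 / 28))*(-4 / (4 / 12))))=-49 / 162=-0.30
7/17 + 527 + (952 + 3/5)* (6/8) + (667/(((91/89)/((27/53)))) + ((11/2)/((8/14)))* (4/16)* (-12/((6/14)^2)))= 13941532379/9838920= 1416.98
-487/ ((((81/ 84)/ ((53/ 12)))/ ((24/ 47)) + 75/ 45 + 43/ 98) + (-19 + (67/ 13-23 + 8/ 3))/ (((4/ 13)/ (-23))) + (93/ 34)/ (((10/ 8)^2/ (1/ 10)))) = -64501689000/ 338749722391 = -0.19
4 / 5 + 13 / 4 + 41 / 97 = 8677 / 1940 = 4.47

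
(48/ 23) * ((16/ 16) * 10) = 480/ 23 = 20.87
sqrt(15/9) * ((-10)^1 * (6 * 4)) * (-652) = 52160 * sqrt(15) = 202014.81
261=261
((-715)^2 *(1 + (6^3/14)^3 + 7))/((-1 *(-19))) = 645399068600/6517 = 99033154.61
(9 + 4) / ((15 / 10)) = 8.67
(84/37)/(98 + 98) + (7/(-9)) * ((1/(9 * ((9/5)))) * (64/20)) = -26821/188811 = -0.14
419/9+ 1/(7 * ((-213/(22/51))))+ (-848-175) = -74249834/76041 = -976.44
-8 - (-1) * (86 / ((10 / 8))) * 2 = 648 / 5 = 129.60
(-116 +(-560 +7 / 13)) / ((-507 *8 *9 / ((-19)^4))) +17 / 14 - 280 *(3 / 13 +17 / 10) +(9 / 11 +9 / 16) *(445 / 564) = 8578398390775 / 4579743168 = 1873.12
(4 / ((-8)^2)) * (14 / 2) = 7 / 16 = 0.44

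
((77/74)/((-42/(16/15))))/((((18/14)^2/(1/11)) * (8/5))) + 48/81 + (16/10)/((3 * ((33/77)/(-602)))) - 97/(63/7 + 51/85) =-1637084239/2157840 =-758.67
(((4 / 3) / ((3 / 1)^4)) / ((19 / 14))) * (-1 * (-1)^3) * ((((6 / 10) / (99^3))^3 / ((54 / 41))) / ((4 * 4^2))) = 287 / 8435418263263940061366000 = 0.00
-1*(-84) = 84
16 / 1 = 16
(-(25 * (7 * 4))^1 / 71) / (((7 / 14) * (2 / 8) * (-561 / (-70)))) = -392000 / 39831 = -9.84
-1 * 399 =-399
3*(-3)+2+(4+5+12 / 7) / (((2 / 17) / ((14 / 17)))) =68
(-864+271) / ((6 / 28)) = -8302 / 3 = -2767.33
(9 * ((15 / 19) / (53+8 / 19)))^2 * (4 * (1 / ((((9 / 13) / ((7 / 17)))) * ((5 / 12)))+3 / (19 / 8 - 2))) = 2336688 / 3502765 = 0.67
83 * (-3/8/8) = -249/64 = -3.89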